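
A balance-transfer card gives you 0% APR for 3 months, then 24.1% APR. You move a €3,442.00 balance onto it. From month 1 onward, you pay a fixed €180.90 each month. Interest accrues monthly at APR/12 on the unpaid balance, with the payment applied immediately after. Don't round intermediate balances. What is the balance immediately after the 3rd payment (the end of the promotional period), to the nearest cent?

Promo months 1–3 at r₀ = 0%/12 = 0; months 4+ at r₁ = 24.1%/12 = 0.0200833.
After month 3 (no interest yet): B = €3,442.00 − 3·€180.90 = €2,899.30.

€2,899.30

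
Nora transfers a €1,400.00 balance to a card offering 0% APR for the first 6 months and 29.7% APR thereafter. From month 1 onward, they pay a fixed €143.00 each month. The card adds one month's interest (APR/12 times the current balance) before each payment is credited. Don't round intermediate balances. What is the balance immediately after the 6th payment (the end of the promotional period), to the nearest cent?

€542.00

Promo months 1–6 at r₀ = 0%/12 = 0; months 7+ at r₁ = 29.7%/12 = 0.02475.
After month 6 (no interest yet): B = €1,400.00 − 6·€143.00 = €542.00.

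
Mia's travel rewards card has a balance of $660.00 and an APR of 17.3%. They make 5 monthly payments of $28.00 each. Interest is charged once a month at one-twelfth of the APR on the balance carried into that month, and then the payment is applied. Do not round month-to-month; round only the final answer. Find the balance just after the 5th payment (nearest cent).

$564.87

Monthly rate r = 17.3%/12 = 1.44167% = 0.0144167.
Each month: B ← B·(1+r) − $28.00.
Month 1: interest $9.52; balance after payment $641.51.
Month 2: interest $9.25; balance after payment $622.76.
Month 3: interest $8.98; balance after payment $603.74.
Month 4: interest $8.70; balance after payment $584.45.
Month 5: interest $8.43; balance after payment $564.87.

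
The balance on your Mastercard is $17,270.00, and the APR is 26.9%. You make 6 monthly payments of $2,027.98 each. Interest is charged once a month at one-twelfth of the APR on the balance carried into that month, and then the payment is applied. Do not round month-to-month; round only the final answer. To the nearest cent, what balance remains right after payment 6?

$6,856.43

Monthly rate r = 26.9%/12 = 2.24167% = 0.0224167.
Each month: B ← B·(1+r) − $2,027.98.
Month 1: interest $387.14; balance after payment $15,629.16.
Month 2: interest $350.35; balance after payment $13,951.53.
Month 3: interest $312.75; balance after payment $12,236.30.
Month 4: interest $274.30; balance after payment $10,482.61.
Month 5: interest $234.99; balance after payment $8,689.62.
Month 6: interest $194.79; balance after payment $6,856.43.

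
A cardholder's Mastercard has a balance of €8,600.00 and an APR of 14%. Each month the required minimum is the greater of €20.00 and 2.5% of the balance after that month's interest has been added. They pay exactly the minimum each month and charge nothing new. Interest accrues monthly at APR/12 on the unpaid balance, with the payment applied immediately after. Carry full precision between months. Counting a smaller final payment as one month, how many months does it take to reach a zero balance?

228 months

Monthly rate r = 14%/12 = 1.16667% = 0.0116667.
While 2.5% of the post-interest balance exceeds €20.00, each month B ← (B·(1+r))·(1 − 0.025), i.e. B shrinks by the factor (1+r)·0.975 = 0.98638.
This holds for months 1–174. Entering month 175 the balance is €790.34; 2.5% of the post-interest balance is now below €20.00, so the flat €20.00 minimum applies from here.
From month 175 a fixed €20.00 at rate r clears €790.34 in 54 more payments. Total: 174 + 54 = 228 months.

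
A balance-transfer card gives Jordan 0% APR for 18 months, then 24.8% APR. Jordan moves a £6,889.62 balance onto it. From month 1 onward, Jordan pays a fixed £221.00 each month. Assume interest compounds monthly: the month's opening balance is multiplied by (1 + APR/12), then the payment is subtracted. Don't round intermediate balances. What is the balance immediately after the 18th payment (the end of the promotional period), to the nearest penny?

£2,911.62

Promo months 1–18 at r₀ = 0%/12 = 0; months 19+ at r₁ = 24.8%/12 = 0.0206667.
After month 18 (no interest yet): B = £6,889.62 − 18·£221.00 = £2,911.62.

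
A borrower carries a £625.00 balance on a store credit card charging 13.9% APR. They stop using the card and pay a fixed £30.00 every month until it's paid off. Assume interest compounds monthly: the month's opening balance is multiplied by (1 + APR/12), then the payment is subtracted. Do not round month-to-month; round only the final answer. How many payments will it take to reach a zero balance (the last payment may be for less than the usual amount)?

24 months

Monthly rate r = 13.9%/12 = 1.15833% = 0.0115833.
Recurrence: B ← B·(1+r) − £30.00.
Month 1: interest £7.24; balance after payment £602.24.
Month 2: interest £6.98; balance after payment £579.22.
Closed form: n = −ln(1 − rB₀/P)/ln(1+r) = −ln(0.75868)/ln(1.01158) ≈ 23.980, so the balance reaches zero during payment 24.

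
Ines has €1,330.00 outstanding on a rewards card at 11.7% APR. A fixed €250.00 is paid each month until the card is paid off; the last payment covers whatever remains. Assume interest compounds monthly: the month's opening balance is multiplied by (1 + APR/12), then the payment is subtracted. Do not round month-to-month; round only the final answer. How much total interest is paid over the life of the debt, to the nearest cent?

€42.69

Monthly rate r = 11.7%/12 = 0.975% = 0.00975.
Payoff takes n = ⌈−ln(1 − rB₀/P)/ln(1+r)⌉ = ⌈5.490⌉ = 6 payments; the last is €122.69.
Total paid = 5·€250.00 + €122.69 = €1,372.69.
Total interest = total paid − principal = €1,372.69 − €1,330.00 = €42.69.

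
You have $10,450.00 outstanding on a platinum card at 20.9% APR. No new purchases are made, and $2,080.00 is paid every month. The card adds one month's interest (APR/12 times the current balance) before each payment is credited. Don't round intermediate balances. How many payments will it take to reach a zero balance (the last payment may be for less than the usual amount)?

6 payments

Monthly rate r = 20.9%/12 = 1.74167% = 0.0174167.
Recurrence: B ← B·(1+r) − $2,080.00.
Month 1: interest $182.00; balance after payment $8,552.00.
Month 2: interest $148.95; balance after payment $6,620.95.
Month 3: interest $115.31; balance after payment $4,656.27.
Month 4: interest $81.10; balance after payment $2,657.36.
Month 5: interest $46.28; balance after payment $623.65.
Month 6: interest $10.86; balance after payment $0.00.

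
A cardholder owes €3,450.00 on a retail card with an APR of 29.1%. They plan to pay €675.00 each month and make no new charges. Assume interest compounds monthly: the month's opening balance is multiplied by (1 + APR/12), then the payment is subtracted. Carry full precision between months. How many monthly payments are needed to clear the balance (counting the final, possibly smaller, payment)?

Monthly rate r = 29.1%/12 = 2.425% = 0.02425.
Recurrence: B ← B·(1+r) − €675.00.
Month 1: interest €83.66; balance after payment €2,858.66.
Month 2: interest €69.32; balance after payment €2,252.99.
Month 3: interest €54.63; balance after payment €1,632.62.
Month 4: interest €39.59; balance after payment €997.21.
Month 5: interest €24.18; balance after payment €346.39.
Month 6: interest €8.40; balance after payment €0.00.

6 payments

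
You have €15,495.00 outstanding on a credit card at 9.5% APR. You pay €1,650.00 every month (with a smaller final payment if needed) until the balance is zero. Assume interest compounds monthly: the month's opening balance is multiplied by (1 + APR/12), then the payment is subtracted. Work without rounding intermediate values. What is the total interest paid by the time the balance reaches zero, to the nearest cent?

€670.93

Monthly rate r = 9.5%/12 = 0.791667% = 0.00791667.
Payoff takes n = ⌈−ln(1 − rB₀/P)/ln(1+r)⌉ = ⌈9.797⌉ = 10 payments; the last is €1,315.93.
Total paid = 9·€1,650.00 + €1,315.93 = €16,165.93.
Total interest = total paid − principal = €16,165.93 − €15,495.00 = €670.93.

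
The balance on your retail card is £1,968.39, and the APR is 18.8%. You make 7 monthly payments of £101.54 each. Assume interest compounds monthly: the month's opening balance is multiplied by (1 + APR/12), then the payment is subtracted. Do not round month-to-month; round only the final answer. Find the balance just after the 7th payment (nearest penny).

£1,449.60

Monthly rate r = 18.8%/12 = 1.56667% = 0.0156667.
Each month: B ← B·(1+r) − £101.54.
Month 1: interest £30.84; balance after payment £1,897.69.
Month 2: interest £29.73; balance after payment £1,825.88.
Month 3: interest £28.61; balance after payment £1,752.94.
Month 4: interest £27.46; balance after payment £1,678.87.
Month 5: interest £26.30; balance after payment £1,603.63.
Month 6: interest £25.12; balance after payment £1,527.21.
Month 7: interest £23.93; balance after payment £1,449.60.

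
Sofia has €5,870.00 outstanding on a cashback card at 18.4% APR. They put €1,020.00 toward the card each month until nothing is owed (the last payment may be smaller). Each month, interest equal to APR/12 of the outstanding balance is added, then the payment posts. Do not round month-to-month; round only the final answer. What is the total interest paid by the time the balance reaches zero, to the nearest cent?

€322.82

Monthly rate r = 18.4%/12 = 1.53333% = 0.0153333.
Payoff takes n = ⌈−ln(1 − rB₀/P)/ln(1+r)⌉ = ⌈6.071⌉ = 7 payments; the last is €72.82.
Total paid = 6·€1,020.00 + €72.82 = €6,192.82.
Total interest = total paid − principal = €6,192.82 − €5,870.00 = €322.82.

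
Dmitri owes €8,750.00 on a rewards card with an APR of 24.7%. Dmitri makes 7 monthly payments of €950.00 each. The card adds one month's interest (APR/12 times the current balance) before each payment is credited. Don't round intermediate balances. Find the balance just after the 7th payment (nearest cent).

Monthly rate r = 24.7%/12 = 2.05833% = 0.0205833.
Each month: B ← B·(1+r) − €950.00.
Month 1: interest €180.10; balance after payment €7,980.10.
Month 2: interest €164.26; balance after payment €7,194.36.
Month 3: interest €148.08; balance after payment €6,392.45.
Month 4: interest €131.58; balance after payment €5,574.02.
Month 5: interest €114.73; balance after payment €4,738.76.
Month 6: interest €97.54; balance after payment €3,886.29.
Month 7: interest €79.99; balance after payment €3,016.29.

€3,016.29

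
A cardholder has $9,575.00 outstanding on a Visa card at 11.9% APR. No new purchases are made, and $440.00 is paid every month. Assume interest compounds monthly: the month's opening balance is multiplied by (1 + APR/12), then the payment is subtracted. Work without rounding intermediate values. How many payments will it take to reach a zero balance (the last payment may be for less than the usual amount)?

25 months

Monthly rate r = 11.9%/12 = 0.991667% = 0.00991667.
Recurrence: B ← B·(1+r) − $440.00.
Month 1: interest $94.95; balance after payment $9,229.95.
Month 2: interest $91.53; balance after payment $8,881.48.
Closed form: n = −ln(1 − rB₀/P)/ln(1+r) = −ln(0.7842)/ln(1.00992) ≈ 24.635, so the balance reaches zero during payment 25.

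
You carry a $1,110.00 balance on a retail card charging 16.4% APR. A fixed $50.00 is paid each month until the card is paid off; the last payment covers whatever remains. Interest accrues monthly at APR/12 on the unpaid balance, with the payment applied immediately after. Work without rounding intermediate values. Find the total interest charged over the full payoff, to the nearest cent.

Monthly rate r = 16.4%/12 = 1.36667% = 0.0136667.
Payoff takes n = ⌈−ln(1 − rB₀/P)/ln(1+r)⌉ = ⌈26.635⌉ = 27 payments; the last is $31.82.
Total paid = 26·$50.00 + $31.82 = $1,331.82.
Total interest = total paid − principal = $1,331.82 − $1,110.00 = $221.82.

$221.82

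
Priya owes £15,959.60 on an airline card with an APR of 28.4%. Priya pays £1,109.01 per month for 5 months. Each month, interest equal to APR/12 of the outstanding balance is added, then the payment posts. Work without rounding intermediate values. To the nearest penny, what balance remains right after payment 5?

£12,125.88

Monthly rate r = 28.4%/12 = 2.36667% = 0.0236667.
Each month: B ← B·(1+r) − £1,109.01.
Month 1: interest £377.71; balance after payment £15,228.30.
Month 2: interest £360.40; balance after payment £14,479.69.
Month 3: interest £342.69; balance after payment £13,713.37.
Month 4: interest £324.55; balance after payment £12,928.91.
Month 5: interest £305.98; balance after payment £12,125.88.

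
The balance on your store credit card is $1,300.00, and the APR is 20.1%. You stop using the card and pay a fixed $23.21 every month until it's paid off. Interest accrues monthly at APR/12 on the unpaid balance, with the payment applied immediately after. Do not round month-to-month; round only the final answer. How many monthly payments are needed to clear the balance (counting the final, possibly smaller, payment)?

168 payments

Monthly rate r = 20.1%/12 = 1.675% = 0.01675.
Recurrence: B ← B·(1+r) − $23.21.
Month 1: interest $21.78; balance after payment $1,298.57.
Month 2: interest $21.75; balance after payment $1,297.11.
Closed form: n = −ln(1 − rB₀/P)/ln(1+r) = −ln(0.061827)/ln(1.01675) ≈ 167.562, so the balance reaches zero during payment 168.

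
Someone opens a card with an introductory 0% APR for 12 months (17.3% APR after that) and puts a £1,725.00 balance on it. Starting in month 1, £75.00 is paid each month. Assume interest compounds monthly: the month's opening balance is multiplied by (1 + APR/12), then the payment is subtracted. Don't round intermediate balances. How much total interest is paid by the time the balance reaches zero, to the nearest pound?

Promo months 1–12 at r₀ = 0%/12 = 0; months 13+ at r₁ = 17.3%/12 = 0.0144167.
After month 12 (no interest yet): B = £1,725.00 − 12·£75.00 = £825.00.
Then at r₁ with £75.00/mo: n₂ = −ln(1 − r₁·B/P)/ln(1+r₁) ≈ 12.06 → 13 more payments.
Total paid = 24·£75.00 + £4.77 = £1,804.77; interest = £1,804.77 − £1,725.00 = £79.77.

£80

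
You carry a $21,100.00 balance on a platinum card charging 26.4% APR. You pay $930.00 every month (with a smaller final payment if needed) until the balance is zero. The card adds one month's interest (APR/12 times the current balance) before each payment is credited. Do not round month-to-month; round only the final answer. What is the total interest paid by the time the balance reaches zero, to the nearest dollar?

Monthly rate r = 26.4%/12 = 2.2% = 0.022.
Payoff takes n = ⌈−ln(1 − rB₀/P)/ln(1+r)⌉ = ⌈31.773⌉ = 32 payments; the last is $720.68.
Total paid = 31·$930.00 + $720.68 = $29,550.68.
Total interest = total paid − principal = $29,550.68 − $21,100.00 = $8,450.68.

$8,451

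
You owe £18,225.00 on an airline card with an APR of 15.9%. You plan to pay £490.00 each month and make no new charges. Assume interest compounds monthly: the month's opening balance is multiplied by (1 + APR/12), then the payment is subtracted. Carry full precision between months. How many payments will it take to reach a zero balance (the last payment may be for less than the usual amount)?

52 payments

Monthly rate r = 15.9%/12 = 1.325% = 0.01325.
Recurrence: B ← B·(1+r) − £490.00.
Month 1: interest £241.48; balance after payment £17,976.48.
Month 2: interest £238.19; balance after payment £17,724.67.
Closed form: n = −ln(1 − rB₀/P)/ln(1+r) = −ln(0.50718)/ln(1.01325) ≈ 51.575, so the balance reaches zero during payment 52.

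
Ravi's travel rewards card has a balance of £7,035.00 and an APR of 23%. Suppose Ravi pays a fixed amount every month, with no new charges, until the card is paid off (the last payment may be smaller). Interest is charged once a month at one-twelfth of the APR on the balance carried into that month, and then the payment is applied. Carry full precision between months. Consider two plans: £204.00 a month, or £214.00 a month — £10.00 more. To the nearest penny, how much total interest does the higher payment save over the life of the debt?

Monthly rate r = 23%/12 = 1.91667% = 0.0191667.
At £204.00/mo: n = ⌈−ln(1 − rB₀/P)/ln(1+r)⌉ = 57 payments (last £198.67); total interest = total paid − £7,035.00 = £4,587.67.
At £214.00/mo: 53 payments (last £82.06); total interest £4,175.06.
Interest saved = £4,587.67 − £4,175.06 = £412.61.

£412.61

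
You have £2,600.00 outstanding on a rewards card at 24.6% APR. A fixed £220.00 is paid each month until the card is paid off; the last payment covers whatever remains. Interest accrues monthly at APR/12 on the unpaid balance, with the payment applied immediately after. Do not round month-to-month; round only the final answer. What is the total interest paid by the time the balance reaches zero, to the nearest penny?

Monthly rate r = 24.6%/12 = 2.05% = 0.0205.
Payoff takes n = ⌈−ln(1 − rB₀/P)/ln(1+r)⌉ = ⌈13.672⌉ = 14 payments; the last is £148.22.
Total paid = 13·£220.00 + £148.22 = £3,008.22.
Total interest = total paid − principal = £3,008.22 − £2,600.00 = £408.22.

£408.22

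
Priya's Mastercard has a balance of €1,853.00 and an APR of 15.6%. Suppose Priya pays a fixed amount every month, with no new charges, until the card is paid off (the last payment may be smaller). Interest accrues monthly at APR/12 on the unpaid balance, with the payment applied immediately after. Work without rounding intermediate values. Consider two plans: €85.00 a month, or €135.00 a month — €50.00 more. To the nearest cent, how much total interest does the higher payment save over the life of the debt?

€138.63

Monthly rate r = 15.6%/12 = 1.3% = 0.013.
At €85.00/mo: n = ⌈−ln(1 − rB₀/P)/ln(1+r)⌉ = 26 payments (last €68.08); total interest = total paid − €1,853.00 = €340.08.
At €135.00/mo: 16 payments (last €29.45); total interest €201.45.
Interest saved = €340.08 − €201.45 = €138.63.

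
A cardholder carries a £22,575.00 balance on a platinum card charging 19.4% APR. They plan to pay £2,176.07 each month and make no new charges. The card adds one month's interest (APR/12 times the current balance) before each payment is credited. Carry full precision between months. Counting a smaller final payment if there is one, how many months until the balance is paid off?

12 payments

Monthly rate r = 19.4%/12 = 1.61667% = 0.0161667.
Recurrence: B ← B·(1+r) − £2,176.07.
Month 1: interest £364.96; balance after payment £20,763.89.
Month 2: interest £335.68; balance after payment £18,923.51.
Closed form: n = −ln(1 − rB₀/P)/ln(1+r) = −ln(0.83228)/ln(1.01617) ≈ 11.447, so the balance reaches zero during payment 12.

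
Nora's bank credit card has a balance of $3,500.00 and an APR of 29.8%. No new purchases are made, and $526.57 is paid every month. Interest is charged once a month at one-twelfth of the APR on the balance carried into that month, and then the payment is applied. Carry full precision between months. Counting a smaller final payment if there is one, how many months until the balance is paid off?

8 payments

Monthly rate r = 29.8%/12 = 2.48333% = 0.0248333.
Recurrence: B ← B·(1+r) − $526.57.
Month 1: interest $86.92; balance after payment $3,060.35.
Month 2: interest $76.00; balance after payment $2,609.78.
Closed form: n = −ln(1 − rB₀/P)/ln(1+r) = −ln(0.83494)/ln(1.02483) ≈ 7.354, so the balance reaches zero during payment 8.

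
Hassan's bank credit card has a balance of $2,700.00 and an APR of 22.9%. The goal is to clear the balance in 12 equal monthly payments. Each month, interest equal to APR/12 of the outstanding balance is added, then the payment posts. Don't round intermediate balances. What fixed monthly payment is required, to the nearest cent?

$253.88

Monthly rate r = 22.9%/12 = 1.90833% = 0.0190833.
Level-payment amortization: P = B₀·r / (1 − (1+r)^(−n)) = 2700.00·0.0190833 / (1 − 1.01908^(−12)).
Denominator 1 − (1+r)^(−12) = 0.202953585.
P = 51.525 / 0.202953585 ≈ 253.88.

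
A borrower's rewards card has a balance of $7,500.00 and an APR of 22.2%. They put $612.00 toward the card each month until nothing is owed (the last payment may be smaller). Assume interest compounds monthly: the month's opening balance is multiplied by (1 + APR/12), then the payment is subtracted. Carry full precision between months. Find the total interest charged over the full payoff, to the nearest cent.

Monthly rate r = 22.2%/12 = 1.85% = 0.0185.
Payoff takes n = ⌈−ln(1 − rB₀/P)/ln(1+r)⌉ = ⌈14.026⌉ = 15 payments; the last is $16.00.
Total paid = 14·$612.00 + $16.00 = $8,584.00.
Total interest = total paid − principal = $8,584.00 − $7,500.00 = $1,084.00.

$1,084.00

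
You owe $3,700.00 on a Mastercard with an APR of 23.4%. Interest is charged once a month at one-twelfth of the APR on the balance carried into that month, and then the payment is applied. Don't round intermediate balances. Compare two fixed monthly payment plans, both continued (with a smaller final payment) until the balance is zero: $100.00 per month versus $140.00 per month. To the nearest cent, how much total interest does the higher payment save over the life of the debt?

$1,368.15

Monthly rate r = 23.4%/12 = 1.95% = 0.0195.
At $100.00/mo: n = ⌈−ln(1 − rB₀/P)/ln(1+r)⌉ = 67 payments (last $19.44); total interest = total paid − $3,700.00 = $2,919.44.
At $140.00/mo: 38 payments (last $71.29); total interest $1,551.29.
Interest saved = $2,919.44 − $1,551.29 = $1,368.15.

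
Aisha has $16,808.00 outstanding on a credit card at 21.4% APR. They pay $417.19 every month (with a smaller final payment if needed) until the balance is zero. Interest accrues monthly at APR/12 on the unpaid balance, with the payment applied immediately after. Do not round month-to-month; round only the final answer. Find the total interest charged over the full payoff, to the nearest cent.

$13,109.28

Monthly rate r = 21.4%/12 = 1.78333% = 0.0178333.
Payoff takes n = ⌈−ln(1 − rB₀/P)/ln(1+r)⌉ = ⌈71.710⌉ = 72 payments; the last is $296.79.
Total paid = 71·$417.19 + $296.79 = $29,917.28.
Total interest = total paid − principal = $29,917.28 − $16,808.00 = $13,109.28.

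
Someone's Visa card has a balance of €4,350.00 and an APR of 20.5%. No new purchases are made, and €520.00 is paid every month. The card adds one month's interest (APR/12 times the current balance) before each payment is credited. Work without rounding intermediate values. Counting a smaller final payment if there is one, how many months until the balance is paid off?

10 payments

Monthly rate r = 20.5%/12 = 1.70833% = 0.0170833.
Recurrence: B ← B·(1+r) − €520.00.
Month 1: interest €74.31; balance after payment €3,904.31.
Month 2: interest €66.70; balance after payment €3,451.01.
Closed form: n = −ln(1 − rB₀/P)/ln(1+r) = −ln(0.85709)/ln(1.01708) ≈ 9.104, so the balance reaches zero during payment 10.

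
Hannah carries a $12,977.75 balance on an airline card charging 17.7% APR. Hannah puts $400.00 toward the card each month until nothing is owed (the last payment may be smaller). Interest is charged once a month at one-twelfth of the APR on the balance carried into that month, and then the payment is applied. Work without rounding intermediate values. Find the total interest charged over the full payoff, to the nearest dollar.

$4,811

Monthly rate r = 17.7%/12 = 1.475% = 0.01475.
Payoff takes n = ⌈−ln(1 − rB₀/P)/ln(1+r)⌉ = ⌈44.471⌉ = 45 payments; the last is $188.96.
Total paid = 44·$400.00 + $188.96 = $17,788.96.
Total interest = total paid − principal = $17,788.96 − $12,977.75 = $4,811.21.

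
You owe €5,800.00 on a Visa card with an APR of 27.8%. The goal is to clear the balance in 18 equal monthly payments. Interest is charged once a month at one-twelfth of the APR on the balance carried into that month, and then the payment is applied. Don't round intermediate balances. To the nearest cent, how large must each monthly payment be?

Monthly rate r = 27.8%/12 = 2.31667% = 0.0231667.
Level-payment amortization: P = B₀·r / (1 − (1+r)^(−n)) = 5800.00·0.0231667 / (1 − 1.02317^(−18)).
Denominator 1 − (1+r)^(−18) = 0.337836701.
P = 134.367 / 0.337836701 ≈ 397.73.

€397.73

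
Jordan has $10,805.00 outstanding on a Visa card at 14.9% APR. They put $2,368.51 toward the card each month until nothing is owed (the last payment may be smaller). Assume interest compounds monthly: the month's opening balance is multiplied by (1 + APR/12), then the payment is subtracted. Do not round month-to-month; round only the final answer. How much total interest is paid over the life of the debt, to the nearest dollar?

$390

Monthly rate r = 14.9%/12 = 1.24167% = 0.0124167.
Payoff takes n = ⌈−ln(1 − rB₀/P)/ln(1+r)⌉ = ⌈4.725⌉ = 5 payments; the last is $1,720.87.
Total paid = 4·$2,368.51 + $1,720.87 = $11,194.91.
Total interest = total paid − principal = $11,194.91 − $10,805.00 = $389.91.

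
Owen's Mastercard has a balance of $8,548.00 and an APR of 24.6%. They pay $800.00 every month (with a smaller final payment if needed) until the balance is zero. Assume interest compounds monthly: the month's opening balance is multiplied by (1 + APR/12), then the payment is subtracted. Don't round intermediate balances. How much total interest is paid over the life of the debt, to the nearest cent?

Monthly rate r = 24.6%/12 = 2.05% = 0.0205.
Payoff takes n = ⌈−ln(1 − rB₀/P)/ln(1+r)⌉ = ⌈12.183⌉ = 13 payments; the last is $147.96.
Total paid = 12·$800.00 + $147.96 = $9,747.96.
Total interest = total paid − principal = $9,747.96 − $8,548.00 = $1,199.96.

$1,199.96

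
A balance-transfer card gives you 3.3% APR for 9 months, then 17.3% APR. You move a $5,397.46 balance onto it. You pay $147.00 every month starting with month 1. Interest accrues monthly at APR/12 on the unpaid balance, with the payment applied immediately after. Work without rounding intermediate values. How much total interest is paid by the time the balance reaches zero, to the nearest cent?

Promo months 1–9 at r₀ = 3.3%/12 = 0.00275; months 10+ at r₁ = 17.3%/12 = 0.0144167.
After month 9: iterate B ← B·(1+r₀) − $147.00 for 9 months → $4,194.88.
Then at r₁ with $147.00/mo: n₂ = −ln(1 − r₁·B/P)/ln(1+r₁) ≈ 37.03 → 38 more payments.
Total paid = 46·$147.00 + $4.18 = $6,766.18; interest = $6,766.18 − $5,397.46 = $1,368.72.

$1,368.72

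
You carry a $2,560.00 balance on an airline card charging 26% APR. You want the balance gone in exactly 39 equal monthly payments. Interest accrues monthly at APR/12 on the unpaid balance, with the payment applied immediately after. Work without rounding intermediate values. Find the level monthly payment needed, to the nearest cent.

$97.90

Monthly rate r = 26%/12 = 2.16667% = 0.0216667.
Level-payment amortization: P = B₀·r / (1 − (1+r)^(−n)) = 2560.00·0.0216667 / (1 − 1.02167^(−39)).
Denominator 1 − (1+r)^(−39) = 0.566548751.
P = 55.4667 / 0.566548751 ≈ 97.90.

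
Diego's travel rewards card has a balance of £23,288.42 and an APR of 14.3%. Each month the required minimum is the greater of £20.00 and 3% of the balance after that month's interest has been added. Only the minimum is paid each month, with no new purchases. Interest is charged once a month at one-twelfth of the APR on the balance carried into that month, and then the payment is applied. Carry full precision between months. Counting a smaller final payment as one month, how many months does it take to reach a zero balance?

234 months

Monthly rate r = 14.3%/12 = 1.19167% = 0.0119167.
While 3% of the post-interest balance exceeds £20.00, each month B ← (B·(1+r))·(1 − 0.03), i.e. B shrinks by the factor (1+r)·0.97 = 0.98156.
This holds for months 1–192. Entering month 193 the balance is £653.29; 3% of the post-interest balance is now below £20.00, so the flat £20.00 minimum applies from here.
From month 193 a fixed £20.00 at rate r clears £653.29 in 42 more payments. Total: 192 + 42 = 234 months.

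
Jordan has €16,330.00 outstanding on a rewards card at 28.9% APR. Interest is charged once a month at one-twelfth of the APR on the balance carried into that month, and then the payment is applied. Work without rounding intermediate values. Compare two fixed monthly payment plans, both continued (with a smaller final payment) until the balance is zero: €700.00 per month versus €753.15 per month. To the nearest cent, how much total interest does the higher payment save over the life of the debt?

Monthly rate r = 28.9%/12 = 2.40833% = 0.0240833.
At €700.00/mo: n = ⌈−ln(1 − rB₀/P)/ln(1+r)⌉ = 35 payments (last €473.02); total interest = total paid − €16,330.00 = €7,943.02.
At €753.15/mo: 32 payments (last €25.25); total interest €7,042.90.
Interest saved = €7,943.02 − €7,042.90 = €900.12.

€900.12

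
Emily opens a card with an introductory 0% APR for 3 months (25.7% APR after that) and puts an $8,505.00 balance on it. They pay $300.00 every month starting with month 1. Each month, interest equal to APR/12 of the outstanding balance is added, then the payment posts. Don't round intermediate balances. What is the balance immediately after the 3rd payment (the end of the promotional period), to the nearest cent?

Promo months 1–3 at r₀ = 0%/12 = 0; months 4+ at r₁ = 25.7%/12 = 0.0214167.
After month 3 (no interest yet): B = $8,505.00 − 3·$300.00 = $7,605.00.

$7,605.00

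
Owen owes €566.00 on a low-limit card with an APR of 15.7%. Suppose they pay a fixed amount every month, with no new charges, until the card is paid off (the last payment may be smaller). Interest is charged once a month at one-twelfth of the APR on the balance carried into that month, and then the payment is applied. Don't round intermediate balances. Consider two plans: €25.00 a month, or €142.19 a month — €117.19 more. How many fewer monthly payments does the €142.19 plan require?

23 fewer payments

Monthly rate r = 15.7%/12 = 1.30833% = 0.0130833.
At €25.00/mo: n = ⌈−ln(1 − rB₀/P)/ln(1+r)⌉ = 28 payments (last €0.60); total interest = total paid − €566.00 = €109.60.
At €142.19/mo: 5 payments (last €16.40); total interest €19.16.
Payments saved = 28 − 5 = 23.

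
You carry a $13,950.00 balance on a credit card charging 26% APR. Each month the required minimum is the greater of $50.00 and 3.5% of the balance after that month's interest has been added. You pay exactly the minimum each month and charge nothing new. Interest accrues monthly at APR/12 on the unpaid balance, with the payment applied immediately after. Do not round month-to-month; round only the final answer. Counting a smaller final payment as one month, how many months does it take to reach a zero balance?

Monthly rate r = 26%/12 = 2.16667% = 0.0216667.
While 3.5% of the post-interest balance exceeds $50.00, each month B ← (B·(1+r))·(1 − 0.035), i.e. B shrinks by the factor (1+r)·0.965 = 0.98591.
This holds for months 1–163. Entering month 164 the balance is $1,380.16; 3.5% of the post-interest balance is now below $50.00, so the flat $50.00 minimum applies from here.
From month 164 a fixed $50.00 at rate r clears $1,380.16 in 43 more payments. Total: 163 + 43 = 206 months.

206 months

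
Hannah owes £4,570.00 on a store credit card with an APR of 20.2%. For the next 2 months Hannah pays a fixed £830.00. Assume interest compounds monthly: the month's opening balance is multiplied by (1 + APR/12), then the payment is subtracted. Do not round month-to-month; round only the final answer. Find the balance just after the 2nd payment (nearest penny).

Monthly rate r = 20.2%/12 = 1.68333% = 0.0168333.
Each month: B ← B·(1+r) − £830.00.
Month 1: interest £76.93; balance after payment £3,816.93.
Month 2: interest £64.25; balance after payment £3,051.18.

£3,051.18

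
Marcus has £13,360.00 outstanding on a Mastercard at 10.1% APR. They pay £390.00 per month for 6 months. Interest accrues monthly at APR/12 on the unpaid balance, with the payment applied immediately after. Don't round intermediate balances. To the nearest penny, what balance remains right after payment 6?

Monthly rate r = 10.1%/12 = 0.841667% = 0.00841667.
Each month: B ← B·(1+r) − £390.00.
Month 1: interest £112.45; balance after payment £13,082.45.
Month 2: interest £110.11; balance after payment £12,802.56.
Month 3: interest £107.75; balance after payment £12,520.31.
Month 4: interest £105.38; balance after payment £12,235.69.
Month 5: interest £102.98; balance after payment £11,948.68.
Month 6: interest £100.57; balance after payment £11,659.24.

£11,659.24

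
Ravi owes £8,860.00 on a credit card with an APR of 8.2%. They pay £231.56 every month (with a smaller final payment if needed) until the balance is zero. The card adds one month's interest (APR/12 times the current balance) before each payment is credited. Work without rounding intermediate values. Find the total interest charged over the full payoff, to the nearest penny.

Monthly rate r = 8.2%/12 = 0.683333% = 0.00683333.
Payoff takes n = ⌈−ln(1 − rB₀/P)/ln(1+r)⌉ = ⌈44.504⌉ = 45 payments; the last is £116.96.
Total paid = 44·£231.56 + £116.96 = £10,305.60.
Total interest = total paid − principal = £10,305.60 − £8,860.00 = £1,445.60.

£1,445.60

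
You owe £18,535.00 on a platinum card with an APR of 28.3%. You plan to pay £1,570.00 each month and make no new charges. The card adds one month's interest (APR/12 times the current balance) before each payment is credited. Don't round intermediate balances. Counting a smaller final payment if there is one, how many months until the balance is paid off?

Monthly rate r = 28.3%/12 = 2.35833% = 0.0235833.
Recurrence: B ← B·(1+r) − £1,570.00.
Month 1: interest £437.12; balance after payment £17,402.12.
Month 2: interest £410.40; balance after payment £16,242.52.
Closed form: n = −ln(1 − rB₀/P)/ln(1+r) = −ln(0.72158)/ln(1.02358) ≈ 13.999, so the balance reaches zero during payment 14.

14 payments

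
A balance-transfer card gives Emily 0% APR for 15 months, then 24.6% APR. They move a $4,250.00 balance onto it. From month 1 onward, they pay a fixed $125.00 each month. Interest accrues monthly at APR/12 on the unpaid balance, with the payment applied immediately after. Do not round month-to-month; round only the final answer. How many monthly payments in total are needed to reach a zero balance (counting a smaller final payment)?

40 payments

Promo months 1–15 at r₀ = 0%/12 = 0; months 16+ at r₁ = 24.6%/12 = 0.0205.
After month 15 (no interest yet): B = $4,250.00 − 15·$125.00 = $2,375.00.
Then at r₁ with $125.00/mo: n₂ = −ln(1 − r₁·B/P)/ln(1+r₁) ≈ 24.32 → 25 more payments.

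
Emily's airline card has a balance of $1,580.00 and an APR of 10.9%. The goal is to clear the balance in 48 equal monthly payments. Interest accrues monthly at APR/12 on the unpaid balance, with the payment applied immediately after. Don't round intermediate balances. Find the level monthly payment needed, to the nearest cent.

$40.76

Monthly rate r = 10.9%/12 = 0.908333% = 0.00908333.
Level-payment amortization: P = B₀·r / (1 − (1+r)^(−n)) = 1580.00·0.00908333 / (1 − 1.00908^(−48)).
Denominator 1 − (1+r)^(−48) = 0.352108311.
P = 14.3517 / 0.352108311 ≈ 40.76.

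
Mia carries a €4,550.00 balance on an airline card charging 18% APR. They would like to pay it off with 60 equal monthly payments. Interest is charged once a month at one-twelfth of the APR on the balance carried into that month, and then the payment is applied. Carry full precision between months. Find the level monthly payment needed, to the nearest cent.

€115.54

Monthly rate r = 18%/12 = 1.5% = 0.015.
Level-payment amortization: P = B₀·r / (1 − (1+r)^(−n)) = 4550.00·0.015 / (1 − 1.015^(−60)).
Denominator 1 − (1+r)^(−60) = 0.590704033.
P = 68.25 / 0.590704033 ≈ 115.54.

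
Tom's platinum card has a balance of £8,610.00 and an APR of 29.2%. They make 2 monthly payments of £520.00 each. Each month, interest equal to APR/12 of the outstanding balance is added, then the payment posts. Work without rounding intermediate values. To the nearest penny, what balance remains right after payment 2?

Monthly rate r = 29.2%/12 = 2.43333% = 0.0243333.
Each month: B ← B·(1+r) − £520.00.
Month 1: interest £209.51; balance after payment £8,299.51.
Month 2: interest £201.95; balance after payment £7,981.46.

£7,981.46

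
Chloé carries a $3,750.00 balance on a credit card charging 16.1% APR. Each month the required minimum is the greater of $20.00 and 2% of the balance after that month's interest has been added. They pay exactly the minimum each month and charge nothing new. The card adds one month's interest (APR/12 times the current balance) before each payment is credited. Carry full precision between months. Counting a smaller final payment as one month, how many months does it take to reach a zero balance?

276 months

Monthly rate r = 16.1%/12 = 1.34167% = 0.0134167.
While 2% of the post-interest balance exceeds $20.00, each month B ← (B·(1+r))·(1 − 0.02), i.e. B shrinks by the factor (1+r)·0.98 = 0.99315.
This holds for months 1–195. Entering month 196 the balance is $981.26; 2% of the post-interest balance is now below $20.00, so the flat $20.00 minimum applies from here.
From month 196 a fixed $20.00 at rate r clears $981.26 in 81 more payments. Total: 195 + 81 = 276 months.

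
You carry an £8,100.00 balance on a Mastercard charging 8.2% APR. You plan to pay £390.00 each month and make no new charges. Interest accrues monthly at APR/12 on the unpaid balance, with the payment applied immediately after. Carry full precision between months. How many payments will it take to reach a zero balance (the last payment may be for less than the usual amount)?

Monthly rate r = 8.2%/12 = 0.683333% = 0.00683333.
Recurrence: B ← B·(1+r) − £390.00.
Month 1: interest £55.35; balance after payment £7,765.35.
Month 2: interest £53.06; balance after payment £7,428.41.
Closed form: n = −ln(1 − rB₀/P)/ln(1+r) = −ln(0.85808)/ln(1.00683) ≈ 22.476, so the balance reaches zero during payment 23.

23 payments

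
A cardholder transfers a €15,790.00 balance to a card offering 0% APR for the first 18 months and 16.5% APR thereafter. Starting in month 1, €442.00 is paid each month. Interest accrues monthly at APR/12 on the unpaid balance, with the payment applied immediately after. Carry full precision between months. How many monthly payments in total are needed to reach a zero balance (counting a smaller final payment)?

39 payments

Promo months 1–18 at r₀ = 0%/12 = 0; months 19+ at r₁ = 16.5%/12 = 0.01375.
After month 18 (no interest yet): B = €15,790.00 − 18·€442.00 = €7,834.00.
Then at r₁ with €442.00/mo: n₂ = −ln(1 − r₁·B/P)/ln(1+r₁) ≈ 20.45 → 21 more payments.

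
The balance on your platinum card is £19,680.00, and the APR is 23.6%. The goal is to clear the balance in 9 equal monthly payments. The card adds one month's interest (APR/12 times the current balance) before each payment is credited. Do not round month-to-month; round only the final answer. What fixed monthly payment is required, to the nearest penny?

£2,407.27

Monthly rate r = 23.6%/12 = 1.96667% = 0.0196667.
Level-payment amortization: P = B₀·r / (1 − (1+r)^(−n)) = 19680.00·0.0196667 / (1 − 1.01967^(−9)).
Denominator 1 − (1+r)^(−9) = 0.160779663.
P = 387.04 / 0.160779663 ≈ 2407.27.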